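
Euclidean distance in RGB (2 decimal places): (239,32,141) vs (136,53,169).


d = √[(R₁-R₂)² + (G₁-G₂)² + (B₁-B₂)²]
d = √[(239-136)² + (32-53)² + (141-169)²]
d = √[10609 + 441 + 784]
d = √11834
d ≈ 108.78


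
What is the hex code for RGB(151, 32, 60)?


R = 151 → 97 (hex)
G = 32 → 20 (hex)
B = 60 → 3C (hex)
Hex = #97203C


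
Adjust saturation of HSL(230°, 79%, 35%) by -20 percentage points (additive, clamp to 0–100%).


Original S = 79%
Adjustment = -20 percentage points
New S = 79 + (-20) = 59
Clamp to [0, 100] → 59
= HSL(230°, 59%, 35%)


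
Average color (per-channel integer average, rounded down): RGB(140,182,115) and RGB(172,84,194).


Midpoint: each channel = ⌊(C₁+C₂)/2⌋
R: ⌊(140+172)/2⌋ = 156
G: ⌊(182+84)/2⌋ = 133
B: ⌊(115+194)/2⌋ = 154
= RGB(156, 133, 154)


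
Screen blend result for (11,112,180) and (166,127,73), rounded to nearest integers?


Screen: C = 255 - (255-A)×(255-B)/255, rounded to nearest integer
R: 255 - (255-11)×(255-166)/255 = 255 - 21716/255 ≈ 255 - 85.161 = 169.839 → 170
G: 255 - (255-112)×(255-127)/255 = 255 - 18304/255 ≈ 255 - 71.780 = 183.220 → 183
B: 255 - (255-180)×(255-73)/255 = 255 - 13650/255 ≈ 255 - 53.529 = 201.471 → 201
= RGB(170, 183, 201)


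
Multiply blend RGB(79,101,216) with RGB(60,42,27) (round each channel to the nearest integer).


Multiply: C = A×B/255, rounded to nearest integer
R: 79×60/255 = 4740/255 ≈ 18.588 → 19
G: 101×42/255 = 4242/255 ≈ 16.635 → 17
B: 216×27/255 = 5832/255 ≈ 22.871 → 23
= RGB(19, 17, 23)


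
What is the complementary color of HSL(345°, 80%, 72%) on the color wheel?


Complement = opposite side of color wheel = hue + 180°
H' = (345 + 180) mod 360 = 165°
S and L unchanged.
= HSL(165°, 80%, 72%)


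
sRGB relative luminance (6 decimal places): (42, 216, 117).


Linearize each channel (sRGB transfer function): c = v/255; c_lin = c/12.92 if c ≤ 0.04045, else ((c+0.055)/1.055)^2.4
  R: 42/255 ≈ 0.164706 > 0.04045 → ((0.164706+0.055)/1.055)^2.4 ≈ 0.023153
  G: 216/255 ≈ 0.847059 > 0.04045 → ((0.847059+0.055)/1.055)^2.4 ≈ 0.686685
  B: 117/255 ≈ 0.458824 > 0.04045 → ((0.458824+0.055)/1.055)^2.4 ≈ 0.177888
R_lin = 0.023153, G_lin = 0.686685, B_lin = 0.177888
L = 0.2126×R + 0.7152×G + 0.0722×B
L = 0.2126×0.023153 + 0.7152×0.686685 + 0.0722×0.177888
L ≈ 0.508883


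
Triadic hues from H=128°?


Triadic: equally spaced at 120° intervals
H1 = 128°
H2 = (128 + 120) mod 360 = 248°
H3 = (128 + 240) mod 360 = 8°
Triadic = 128°, 248°, 8°


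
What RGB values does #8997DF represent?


89 → 137 (R)
97 → 151 (G)
DF → 223 (B)
= RGB(137, 151, 223)


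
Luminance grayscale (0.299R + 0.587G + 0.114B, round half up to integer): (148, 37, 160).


Gray = 0.299×R + 0.587×G + 0.114×B
Gray = 0.299×148 + 0.587×37 + 0.114×160
Gray = 44.252 + 21.719 + 18.240
Gray = 84.211 → round half up → 84
Gray = 84


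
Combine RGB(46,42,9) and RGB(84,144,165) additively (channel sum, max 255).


Additive: each channel = min(255, C₁+C₂)
R: 46+84 = 130 → 130
G: 42+144 = 186 → 186
B: 9+165 = 174 → 174
= RGB(130, 186, 174)


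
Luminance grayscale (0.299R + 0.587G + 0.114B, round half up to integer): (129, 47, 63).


Gray = 0.299×R + 0.587×G + 0.114×B
Gray = 0.299×129 + 0.587×47 + 0.114×63
Gray = 38.571 + 27.589 + 7.182
Gray = 73.342 → round half up → 73
Gray = 73


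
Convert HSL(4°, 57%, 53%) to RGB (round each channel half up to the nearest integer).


H=4°, S=0.57, L=0.53
C = (1-|2L-1|)×S = (1-|0.06|)×0.57 = 0.5358
H' = H/60 = 4/60 ≈ 0.0667; X = C×(1-|H' mod 2 - 1|) = 0.03572
m = L - C/2 = 0.53 - 0.2679 = 0.2621
Sector ⌊H'⌋ = 0 → (R',G',B') = (0.5358, 0.03572, 0.0)
RGB = ((R'+m)×255, (G'+m)×255, (B'+m)×255) = (203.4645, 75.9441, 66.8355)
Round half up → RGB(203, 76, 67)


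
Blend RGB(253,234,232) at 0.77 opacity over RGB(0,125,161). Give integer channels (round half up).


C = α×F + (1-α)×B, with 1-α = 0.23
R: 0.77×253 + 0.23×0 = 194.81 + 0.00 = 194.81 → 195
G: 0.77×234 + 0.23×125 = 180.18 + 28.75 = 208.93 → 209
B: 0.77×232 + 0.23×161 = 178.64 + 37.03 = 215.67 → 216
= RGB(195, 209, 216)


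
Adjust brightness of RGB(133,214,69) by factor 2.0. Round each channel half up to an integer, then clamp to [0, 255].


Multiply each channel by 2.0, round half up, clamp to [0, 255]
R: 133×2.0 = 266 → clamp → 255
G: 214×2.0 = 428 → clamp → 255
B: 69×2.0 = 138
= RGB(255, 255, 138)


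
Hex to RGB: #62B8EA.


62 → 98 (R)
B8 → 184 (G)
EA → 234 (B)
= RGB(98, 184, 234)


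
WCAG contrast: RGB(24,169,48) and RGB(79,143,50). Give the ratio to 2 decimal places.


Linearize each sRGB channel c=v/255: c/12.92 if c ≤ 0.04045 else ((c+0.055)/1.055)^2.4
L = 0.2126×R_lin + 0.7152×G_lin + 0.0722×B_lin
Color 1 (24,169,48):
  R=24: 24/255≈0.0941 > 0.04045 → ((0.0941+0.055)/1.055)^2.4 ≈ 0.00913
  G=169: 169/255≈0.6627 > 0.04045 → ((0.6627+0.055)/1.055)^2.4 ≈ 0.39676
  B=48: 48/255≈0.1882 > 0.04045 → ((0.1882+0.055)/1.055)^2.4 ≈ 0.02956
  L1 = 0.2126×0.00913 + 0.7152×0.39676 + 0.0722×0.02956 ≈ 0.28784
Color 2 (79,143,50):
  R=79: 79/255≈0.3098 > 0.04045 → ((0.3098+0.055)/1.055)^2.4 ≈ 0.07819
  G=143: 143/255≈0.5608 > 0.04045 → ((0.5608+0.055)/1.055)^2.4 ≈ 0.27468
  B=50: 50/255≈0.1961 > 0.04045 → ((0.1961+0.055)/1.055)^2.4 ≈ 0.03190
  L2 = 0.2126×0.07819 + 0.7152×0.27468 + 0.0722×0.03190 ≈ 0.21537
Lighter = 0.28784, Darker = 0.21537
Ratio = (L_lighter + 0.05) / (L_darker + 0.05)
Ratio = (0.28784 + 0.05) / (0.21537 + 0.05) = 0.33784 / 0.26537 ≈ 1.2730
Ratio ≈ 1.27:1


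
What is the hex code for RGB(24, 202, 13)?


R = 24 → 18 (hex)
G = 202 → CA (hex)
B = 13 → 0D (hex)
Hex = #18CA0D


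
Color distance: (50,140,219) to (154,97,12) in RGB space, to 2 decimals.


d = √[(R₁-R₂)² + (G₁-G₂)² + (B₁-B₂)²]
d = √[(50-154)² + (140-97)² + (219-12)²]
d = √[10816 + 1849 + 42849]
d = √55514
d ≈ 235.61


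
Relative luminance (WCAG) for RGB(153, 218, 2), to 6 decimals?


Linearize each channel (sRGB transfer function): c = v/255; c_lin = c/12.92 if c ≤ 0.04045, else ((c+0.055)/1.055)^2.4
  R: 153/255 ≈ 0.600000 > 0.04045 → ((0.600000+0.055)/1.055)^2.4 ≈ 0.318547
  G: 218/255 ≈ 0.854902 > 0.04045 → ((0.854902+0.055)/1.055)^2.4 ≈ 0.701102
  B: 2/255 ≈ 0.007843 ≤ 0.04045 → 0.007843/12.92 ≈ 0.000607
R_lin = 0.318547, G_lin = 0.701102, B_lin = 0.000607
L = 0.2126×R + 0.7152×G + 0.0722×B
L = 0.2126×0.318547 + 0.7152×0.701102 + 0.0722×0.000607
L ≈ 0.569195


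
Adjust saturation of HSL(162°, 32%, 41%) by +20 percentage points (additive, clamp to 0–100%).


Original S = 32%
Adjustment = +20 percentage points
New S = 32 + (20) = 52
Clamp to [0, 100] → 52
= HSL(162°, 52%, 41%)


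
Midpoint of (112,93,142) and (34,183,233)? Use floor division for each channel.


Midpoint: each channel = ⌊(C₁+C₂)/2⌋
R: ⌊(112+34)/2⌋ = 73
G: ⌊(93+183)/2⌋ = 138
B: ⌊(142+233)/2⌋ = 187
= RGB(73, 138, 187)


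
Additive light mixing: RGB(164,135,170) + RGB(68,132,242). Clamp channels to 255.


Additive: each channel = min(255, C₁+C₂)
R: 164+68 = 232 → 232
G: 135+132 = 267 → 255
B: 170+242 = 412 → 255
= RGB(232, 255, 255)


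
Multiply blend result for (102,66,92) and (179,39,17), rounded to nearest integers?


Multiply: C = A×B/255, rounded to nearest integer
R: 102×179/255 = 18258/255 ≈ 71.600 → 72
G: 66×39/255 = 2574/255 ≈ 10.094 → 10
B: 92×17/255 = 1564/255 ≈ 6.133 → 6
= RGB(72, 10, 6)


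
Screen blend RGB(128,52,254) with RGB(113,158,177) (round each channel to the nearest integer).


Screen: C = 255 - (255-A)×(255-B)/255, rounded to nearest integer
R: 255 - (255-128)×(255-113)/255 = 255 - 18034/255 ≈ 255 - 70.722 = 184.278 → 184
G: 255 - (255-52)×(255-158)/255 = 255 - 19691/255 ≈ 255 - 77.220 = 177.780 → 178
B: 255 - (255-254)×(255-177)/255 = 255 - 78/255 ≈ 255 - 0.306 = 254.694 → 255
= RGB(184, 178, 255)


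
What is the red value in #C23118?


Color: #C23118
R = C2 = 194
G = 31 = 49
B = 18 = 24
Red = 194


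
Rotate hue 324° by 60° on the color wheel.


New hue = (H + rotation) mod 360
New hue = (324 + 60) mod 360
= 384 mod 360
= 24°


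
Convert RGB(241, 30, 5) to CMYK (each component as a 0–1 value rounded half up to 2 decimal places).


R'=241/255≈0.9451, G'=30/255≈0.1176, B'=5/255≈0.0196
K = 1 - max(R',G',B') = 1 - 241/255 = 14/255 = 0.05490… → 0.05
(1-R'-K)/(1-K) simplifies to (max-R)/max with max = 241:
C = (241-241)/241 = 0/241 = 0 → 0.00
M = (241-30)/241 = 211/241 = 0.87551… → 0.88
Y = (241-5)/241 = 236/241 = 0.97925… → 0.98
= CMYK(0.00, 0.88, 0.98, 0.05)


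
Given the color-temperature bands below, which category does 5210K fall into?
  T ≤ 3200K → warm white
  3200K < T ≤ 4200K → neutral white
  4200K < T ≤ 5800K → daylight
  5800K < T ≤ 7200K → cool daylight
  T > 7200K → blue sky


Temperature: 5210K
4200K < 5210K ≤ 5800K → daylight
Classification: daylight


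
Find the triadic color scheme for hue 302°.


Triadic: equally spaced at 120° intervals
H1 = 302°
H2 = (302 + 120) mod 360 = 62°
H3 = (302 + 240) mod 360 = 182°
Triadic = 302°, 62°, 182°


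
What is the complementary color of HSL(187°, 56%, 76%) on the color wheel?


Complement = opposite side of color wheel = hue + 180°
H' = (187 + 180) mod 360 = 7°
S and L unchanged.
= HSL(7°, 56%, 76%)


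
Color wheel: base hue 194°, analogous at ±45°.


Base hue: 194°
Left analog: (194 - 45) mod 360 = 149°
Right analog: (194 + 45) mod 360 = 239°
Analogous hues = 149° and 239°


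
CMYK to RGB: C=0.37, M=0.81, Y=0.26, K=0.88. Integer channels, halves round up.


R = 255 × (1-C) × (1-K) = 255 × 0.63 × 0.12 = 19.278 → 19
G = 255 × (1-M) × (1-K) = 255 × 0.19 × 0.12 = 5.814 → 6
B = 255 × (1-Y) × (1-K) = 255 × 0.74 × 0.12 = 22.644 → 23
= RGB(19, 6, 23)


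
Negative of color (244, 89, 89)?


Invert: (255-R, 255-G, 255-B)
R: 255-244 = 11
G: 255-89 = 166
B: 255-89 = 166
= RGB(11, 166, 166)


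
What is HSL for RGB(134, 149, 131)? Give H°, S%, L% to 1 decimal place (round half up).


Normalize: R'=134/255≈0.5255, G'=149/255≈0.5843, B'=131/255≈0.5137
Max=149/255, Min=131/255, Δ=Max-Min=18/255
L = (Max+Min)/2 = (149+131)/510 = 280/510 = 0.54901… → L = 54.9%
L > 0.5 → S = Δ/(2-Max-Min) = 18/(510-149-131) = 18/230 = 0.07826… → S = 7.8%
(the 1/255 factors cancel in S and H, so raw channel differences can be used)
Max is G' → H = 60 × ((B-R)/Δ + 2) = 60 × ((131-134)/18 + 2)
  -3/18 + 2 = -0.1666… + 2 = 1.8333…
  H = 60 × 1.8333… = 110° → H = 110.0°
= HSL(110.0°, 7.8%, 54.9%)


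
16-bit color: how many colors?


Colors = 2^bits = 2^16
= 65,536 colors


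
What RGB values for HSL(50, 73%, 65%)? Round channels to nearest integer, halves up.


H=50°, S=0.73, L=0.65
C = (1-|2L-1|)×S = (1-|0.30|)×0.73 = 0.511
H' = H/60 = 50/60 ≈ 0.8333; X = C×(1-|H' mod 2 - 1|) ≈ 0.4258
m = L - C/2 = 0.65 - 0.2555 = 0.3945
Sector ⌊H'⌋ = 0 → (R',G',B') = (0.511, ≈0.4258, 0.0)
RGB = ((R'+m)×255, (G'+m)×255, (B'+m)×255) = (230.9025, 209.185, 100.5975)
Round half up → RGB(231, 209, 101)


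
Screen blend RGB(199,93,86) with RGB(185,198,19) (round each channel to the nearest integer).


Screen: C = 255 - (255-A)×(255-B)/255, rounded to nearest integer
R: 255 - (255-199)×(255-185)/255 = 255 - 3920/255 ≈ 255 - 15.373 = 239.627 → 240
G: 255 - (255-93)×(255-198)/255 = 255 - 9234/255 ≈ 255 - 36.212 = 218.788 → 219
B: 255 - (255-86)×(255-19)/255 = 255 - 39884/255 ≈ 255 - 156.408 = 98.592 → 99
= RGB(240, 219, 99)


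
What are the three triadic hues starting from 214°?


Triadic: equally spaced at 120° intervals
H1 = 214°
H2 = (214 + 120) mod 360 = 334°
H3 = (214 + 240) mod 360 = 94°
Triadic = 214°, 334°, 94°


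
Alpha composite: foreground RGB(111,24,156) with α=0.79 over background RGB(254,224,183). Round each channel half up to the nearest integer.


C = α×F + (1-α)×B, with 1-α = 0.21
R: 0.79×111 + 0.21×254 = 87.69 + 53.34 = 141.03 → 141
G: 0.79×24 + 0.21×224 = 18.96 + 47.04 = 66.00 → 66
B: 0.79×156 + 0.21×183 = 123.24 + 38.43 = 161.67 → 162
= RGB(141, 66, 162)


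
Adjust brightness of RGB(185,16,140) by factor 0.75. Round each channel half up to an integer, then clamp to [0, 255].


Multiply each channel by 0.75, round half up, clamp to [0, 255]
R: 185×0.75 = 138.75 → round → 139
G: 16×0.75 = 12
B: 140×0.75 = 105
= RGB(139, 12, 105)


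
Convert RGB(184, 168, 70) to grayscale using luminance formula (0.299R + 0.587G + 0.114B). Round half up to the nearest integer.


Gray = 0.299×R + 0.587×G + 0.114×B
Gray = 0.299×184 + 0.587×168 + 0.114×70
Gray = 55.016 + 98.616 + 7.980
Gray = 161.612 → round half up → 162
Gray = 162


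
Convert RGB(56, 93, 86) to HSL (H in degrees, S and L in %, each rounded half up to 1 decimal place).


Normalize: R'=56/255≈0.2196, G'=93/255≈0.3647, B'=86/255≈0.3373
Max=93/255, Min=56/255, Δ=Max-Min=37/255
L = (Max+Min)/2 = (93+56)/510 = 149/510 = 0.29215… → L = 29.2%
L ≤ 0.5 → S = Δ/(Max+Min) = 37/(93+56) = 37/149 = 0.24832… → S = 24.8%
(the 1/255 factors cancel in S and H, so raw channel differences can be used)
Max is G' → H = 60 × ((B-R)/Δ + 2) = 60 × ((86-56)/37 + 2)
  30/37 + 2 = 0.8108… + 2 = 2.8108…
  H = 60 × 2.8108… = 168.648…° → H = 168.6°
= HSL(168.6°, 24.8%, 29.2%)


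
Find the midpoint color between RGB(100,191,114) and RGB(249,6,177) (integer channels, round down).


Midpoint: each channel = ⌊(C₁+C₂)/2⌋
R: ⌊(100+249)/2⌋ = 174
G: ⌊(191+6)/2⌋ = 98
B: ⌊(114+177)/2⌋ = 145
= RGB(174, 98, 145)


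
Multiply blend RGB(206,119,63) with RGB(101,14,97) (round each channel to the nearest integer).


Multiply: C = A×B/255, rounded to nearest integer
R: 206×101/255 = 20806/255 ≈ 81.592 → 82
G: 119×14/255 = 1666/255 ≈ 6.533 → 7
B: 63×97/255 = 6111/255 ≈ 23.965 → 24
= RGB(82, 7, 24)


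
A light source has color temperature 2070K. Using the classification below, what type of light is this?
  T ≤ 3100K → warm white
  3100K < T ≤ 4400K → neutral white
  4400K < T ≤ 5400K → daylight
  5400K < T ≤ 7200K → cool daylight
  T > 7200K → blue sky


Temperature: 2070K
2070K ≤ 3100K → warm white
Classification: warm white


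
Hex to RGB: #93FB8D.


93 → 147 (R)
FB → 251 (G)
8D → 141 (B)
= RGB(147, 251, 141)


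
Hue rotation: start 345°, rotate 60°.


New hue = (H + rotation) mod 360
New hue = (345 + 60) mod 360
= 405 mod 360
= 45°


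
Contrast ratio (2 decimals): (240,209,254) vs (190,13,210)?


Linearize each sRGB channel c=v/255: c/12.92 if c ≤ 0.04045 else ((c+0.055)/1.055)^2.4
L = 0.2126×R_lin + 0.7152×G_lin + 0.0722×B_lin
Color 1 (240,209,254):
  R=240: 240/255≈0.9412 > 0.04045 → ((0.9412+0.055)/1.055)^2.4 ≈ 0.87137
  G=209: 209/255≈0.8196 > 0.04045 → ((0.8196+0.055)/1.055)^2.4 ≈ 0.63760
  B=254: 254/255≈0.9961 > 0.04045 → ((0.9961+0.055)/1.055)^2.4 ≈ 0.99110
  L1 = 0.2126×0.87137 + 0.7152×0.63760 + 0.0722×0.99110 ≈ 0.71282
Color 2 (190,13,210):
  R=190: 190/255≈0.7451 > 0.04045 → ((0.7451+0.055)/1.055)^2.4 ≈ 0.51492
  G=13: 13/255≈0.0510 > 0.04045 → ((0.0510+0.055)/1.055)^2.4 ≈ 0.00402
  B=210: 210/255≈0.8235 > 0.04045 → ((0.8235+0.055)/1.055)^2.4 ≈ 0.64448
  L2 = 0.2126×0.51492 + 0.7152×0.00402 + 0.0722×0.64448 ≈ 0.15888
Lighter = 0.71282, Darker = 0.15888
Ratio = (L_lighter + 0.05) / (L_darker + 0.05)
Ratio = (0.71282 + 0.05) / (0.15888 + 0.05) = 0.76282 / 0.20888 ≈ 3.6519
Ratio ≈ 3.65:1


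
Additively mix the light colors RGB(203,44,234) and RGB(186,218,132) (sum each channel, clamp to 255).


Additive: each channel = min(255, C₁+C₂)
R: 203+186 = 389 → 255
G: 44+218 = 262 → 255
B: 234+132 = 366 → 255
= RGB(255, 255, 255)


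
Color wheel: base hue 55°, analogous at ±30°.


Base hue: 55°
Left analog: (55 - 30) mod 360 = 25°
Right analog: (55 + 30) mod 360 = 85°
Analogous hues = 25° and 85°


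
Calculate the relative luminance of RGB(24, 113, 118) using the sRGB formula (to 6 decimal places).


Linearize each channel (sRGB transfer function): c = v/255; c_lin = c/12.92 if c ≤ 0.04045, else ((c+0.055)/1.055)^2.4
  R: 24/255 ≈ 0.094118 > 0.04045 → ((0.094118+0.055)/1.055)^2.4 ≈ 0.009134
  G: 113/255 ≈ 0.443137 > 0.04045 → ((0.443137+0.055)/1.055)^2.4 ≈ 0.165132
  B: 118/255 ≈ 0.462745 > 0.04045 → ((0.462745+0.055)/1.055)^2.4 ≈ 0.181164
R_lin = 0.009134, G_lin = 0.165132, B_lin = 0.181164
L = 0.2126×R + 0.7152×G + 0.0722×B
L = 0.2126×0.009134 + 0.7152×0.165132 + 0.0722×0.181164
L ≈ 0.133125


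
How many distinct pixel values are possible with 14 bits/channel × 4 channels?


Total bits = 14 bits/channel × 4 channels = 56 bits
Distinct pixel values = 2^56
= 72,057,594,037,927,936 pixel values


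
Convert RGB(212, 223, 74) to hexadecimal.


R = 212 → D4 (hex)
G = 223 → DF (hex)
B = 74 → 4A (hex)
Hex = #D4DF4A


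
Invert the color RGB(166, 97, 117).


Invert: (255-R, 255-G, 255-B)
R: 255-166 = 89
G: 255-97 = 158
B: 255-117 = 138
= RGB(89, 158, 138)


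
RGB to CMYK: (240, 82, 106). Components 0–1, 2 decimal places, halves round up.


R'=240/255≈0.9412, G'=82/255≈0.3216, B'=106/255≈0.4157
K = 1 - max(R',G',B') = 1 - 240/255 = 15/255 = 0.05882… → 0.06
(1-R'-K)/(1-K) simplifies to (max-R)/max with max = 240:
C = (240-240)/240 = 0/240 = 0 → 0.00
M = (240-82)/240 = 158/240 = 0.65833… → 0.66
Y = (240-106)/240 = 134/240 = 0.55833… → 0.56
= CMYK(0.00, 0.66, 0.56, 0.06)


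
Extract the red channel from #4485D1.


Color: #4485D1
R = 44 = 68
G = 85 = 133
B = D1 = 209
Red = 68


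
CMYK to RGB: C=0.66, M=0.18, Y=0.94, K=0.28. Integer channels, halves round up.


R = 255 × (1-C) × (1-K) = 255 × 0.34 × 0.72 = 62.424 → 62
G = 255 × (1-M) × (1-K) = 255 × 0.82 × 0.72 = 150.552 → 151
B = 255 × (1-Y) × (1-K) = 255 × 0.06 × 0.72 = 11.016 → 11
= RGB(62, 151, 11)


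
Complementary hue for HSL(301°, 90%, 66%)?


Complement = opposite side of color wheel = hue + 180°
H' = (301 + 180) mod 360 = 121°
S and L unchanged.
= HSL(121°, 90%, 66%)


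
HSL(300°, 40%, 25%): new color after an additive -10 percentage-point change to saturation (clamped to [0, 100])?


Original S = 40%
Adjustment = -10 percentage points
New S = 40 + (-10) = 30
Clamp to [0, 100] → 30
= HSL(300°, 30%, 25%)


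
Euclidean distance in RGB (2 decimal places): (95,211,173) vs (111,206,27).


d = √[(R₁-R₂)² + (G₁-G₂)² + (B₁-B₂)²]
d = √[(95-111)² + (211-206)² + (173-27)²]
d = √[256 + 25 + 21316]
d = √21597
d ≈ 146.96


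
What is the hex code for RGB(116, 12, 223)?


R = 116 → 74 (hex)
G = 12 → 0C (hex)
B = 223 → DF (hex)
Hex = #740CDF


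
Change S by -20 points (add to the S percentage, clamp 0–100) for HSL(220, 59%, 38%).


Original S = 59%
Adjustment = -20 percentage points
New S = 59 + (-20) = 39
Clamp to [0, 100] → 39
= HSL(220°, 39%, 38%)


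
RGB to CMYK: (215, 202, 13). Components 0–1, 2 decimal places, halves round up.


R'=215/255≈0.8431, G'=202/255≈0.7922, B'=13/255≈0.0510
K = 1 - max(R',G',B') = 1 - 215/255 = 40/255 = 0.15686… → 0.16
(1-R'-K)/(1-K) simplifies to (max-R)/max with max = 215:
C = (215-215)/215 = 0/215 = 0 → 0.00
M = (215-202)/215 = 13/215 = 0.06046… → 0.06
Y = (215-13)/215 = 202/215 = 0.93953… → 0.94
= CMYK(0.00, 0.06, 0.94, 0.16)


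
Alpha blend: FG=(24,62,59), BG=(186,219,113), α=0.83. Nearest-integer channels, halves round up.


C = α×F + (1-α)×B, with 1-α = 0.17
R: 0.83×24 + 0.17×186 = 19.92 + 31.62 = 51.54 → 52
G: 0.83×62 + 0.17×219 = 51.46 + 37.23 = 88.69 → 89
B: 0.83×59 + 0.17×113 = 48.97 + 19.21 = 68.18 → 68
= RGB(52, 89, 68)


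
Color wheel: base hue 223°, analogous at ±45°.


Base hue: 223°
Left analog: (223 - 45) mod 360 = 178°
Right analog: (223 + 45) mod 360 = 268°
Analogous hues = 178° and 268°


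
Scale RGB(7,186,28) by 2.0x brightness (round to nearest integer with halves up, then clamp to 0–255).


Multiply each channel by 2.0, round half up, clamp to [0, 255]
R: 7×2.0 = 14
G: 186×2.0 = 372 → clamp → 255
B: 28×2.0 = 56
= RGB(14, 255, 56)


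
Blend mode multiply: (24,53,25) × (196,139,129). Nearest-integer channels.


Multiply: C = A×B/255, rounded to nearest integer
R: 24×196/255 = 4704/255 ≈ 18.447 → 18
G: 53×139/255 = 7367/255 ≈ 28.890 → 29
B: 25×129/255 = 3225/255 ≈ 12.647 → 13
= RGB(18, 29, 13)


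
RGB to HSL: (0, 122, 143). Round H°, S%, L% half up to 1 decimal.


Normalize: R'=0/255≈0.0000, G'=122/255≈0.4784, B'=143/255≈0.5608
Max=143/255, Min=0/255, Δ=Max-Min=143/255
L = (Max+Min)/2 = (143+0)/510 = 143/510 = 0.28039… → L = 28.0%
L ≤ 0.5 → S = Δ/(Max+Min) = 143/(143+0) = 143/143 = 1 → S = 100.0%
(the 1/255 factors cancel in S and H, so raw channel differences can be used)
Max is B' → H = 60 × ((R-G)/Δ + 4) = 60 × ((0-122)/143 + 4)
  -122/143 + 4 = -0.8531… + 4 = 3.1468…
  H = 60 × 3.1468… = 188.811…° → H = 188.8°
= HSL(188.8°, 100.0%, 28.0%)


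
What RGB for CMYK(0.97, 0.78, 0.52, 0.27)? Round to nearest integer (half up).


R = 255 × (1-C) × (1-K) = 255 × 0.03 × 0.73 = 5.5845 → 6
G = 255 × (1-M) × (1-K) = 255 × 0.22 × 0.73 = 40.953 → 41
B = 255 × (1-Y) × (1-K) = 255 × 0.48 × 0.73 = 89.352 → 89
= RGB(6, 41, 89)


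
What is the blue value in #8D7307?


Color: #8D7307
R = 8D = 141
G = 73 = 115
B = 07 = 7
Blue = 7


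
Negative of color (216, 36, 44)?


Invert: (255-R, 255-G, 255-B)
R: 255-216 = 39
G: 255-36 = 219
B: 255-44 = 211
= RGB(39, 219, 211)


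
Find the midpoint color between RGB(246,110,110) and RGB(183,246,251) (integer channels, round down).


Midpoint: each channel = ⌊(C₁+C₂)/2⌋
R: ⌊(246+183)/2⌋ = 214
G: ⌊(110+246)/2⌋ = 178
B: ⌊(110+251)/2⌋ = 180
= RGB(214, 178, 180)


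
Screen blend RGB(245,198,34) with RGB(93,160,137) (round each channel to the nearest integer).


Screen: C = 255 - (255-A)×(255-B)/255, rounded to nearest integer
R: 255 - (255-245)×(255-93)/255 = 255 - 1620/255 ≈ 255 - 6.353 = 248.647 → 249
G: 255 - (255-198)×(255-160)/255 = 255 - 5415/255 ≈ 255 - 21.235 = 233.765 → 234
B: 255 - (255-34)×(255-137)/255 = 255 - 26078/255 ≈ 255 - 102.267 = 152.733 → 153
= RGB(249, 234, 153)


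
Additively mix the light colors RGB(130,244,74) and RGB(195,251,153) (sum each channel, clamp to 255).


Additive: each channel = min(255, C₁+C₂)
R: 130+195 = 325 → 255
G: 244+251 = 495 → 255
B: 74+153 = 227 → 227
= RGB(255, 255, 227)


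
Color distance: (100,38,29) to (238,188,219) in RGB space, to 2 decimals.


d = √[(R₁-R₂)² + (G₁-G₂)² + (B₁-B₂)²]
d = √[(100-238)² + (38-188)² + (29-219)²]
d = √[19044 + 22500 + 36100]
d = √77644
d ≈ 278.65


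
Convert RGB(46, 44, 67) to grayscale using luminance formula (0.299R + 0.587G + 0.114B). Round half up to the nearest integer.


Gray = 0.299×R + 0.587×G + 0.114×B
Gray = 0.299×46 + 0.587×44 + 0.114×67
Gray = 13.754 + 25.828 + 7.638
Gray = 47.220 → round half up → 47
Gray = 47


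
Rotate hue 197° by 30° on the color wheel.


New hue = (H + rotation) mod 360
New hue = (197 + 30) mod 360
= 227 mod 360
= 227°


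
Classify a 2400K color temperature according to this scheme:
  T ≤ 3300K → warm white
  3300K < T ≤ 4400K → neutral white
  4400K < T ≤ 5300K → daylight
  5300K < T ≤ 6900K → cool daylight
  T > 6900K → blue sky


Temperature: 2400K
2400K ≤ 3300K → warm white
Classification: warm white


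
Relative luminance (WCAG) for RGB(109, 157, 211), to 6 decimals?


Linearize each channel (sRGB transfer function): c = v/255; c_lin = c/12.92 if c ≤ 0.04045, else ((c+0.055)/1.055)^2.4
  R: 109/255 ≈ 0.427451 > 0.04045 → ((0.427451+0.055)/1.055)^2.4 ≈ 0.152926
  G: 157/255 ≈ 0.615686 > 0.04045 → ((0.615686+0.055)/1.055)^2.4 ≈ 0.337164
  B: 211/255 ≈ 0.827451 > 0.04045 → ((0.827451+0.055)/1.055)^2.4 ≈ 0.651406
R_lin = 0.152926, G_lin = 0.337164, B_lin = 0.651406
L = 0.2126×R + 0.7152×G + 0.0722×B
L = 0.2126×0.152926 + 0.7152×0.337164 + 0.0722×0.651406
L ≈ 0.320683


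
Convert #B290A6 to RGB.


B2 → 178 (R)
90 → 144 (G)
A6 → 166 (B)
= RGB(178, 144, 166)


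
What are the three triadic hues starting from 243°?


Triadic: equally spaced at 120° intervals
H1 = 243°
H2 = (243 + 120) mod 360 = 3°
H3 = (243 + 240) mod 360 = 123°
Triadic = 243°, 3°, 123°


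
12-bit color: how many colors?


Colors = 2^bits = 2^12
= 4,096 colors


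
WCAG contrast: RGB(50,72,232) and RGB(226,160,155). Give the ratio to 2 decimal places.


Linearize each sRGB channel c=v/255: c/12.92 if c ≤ 0.04045 else ((c+0.055)/1.055)^2.4
L = 0.2126×R_lin + 0.7152×G_lin + 0.0722×B_lin
Color 1 (50,72,232):
  R=50: 50/255≈0.1961 > 0.04045 → ((0.1961+0.055)/1.055)^2.4 ≈ 0.03190
  G=72: 72/255≈0.2824 > 0.04045 → ((0.2824+0.055)/1.055)^2.4 ≈ 0.06480
  B=232: 232/255≈0.9098 > 0.04045 → ((0.9098+0.055)/1.055)^2.4 ≈ 0.80695
  L1 = 0.2126×0.03190 + 0.7152×0.06480 + 0.0722×0.80695 ≈ 0.11139
Color 2 (226,160,155):
  R=226: 226/255≈0.8863 > 0.04045 → ((0.8863+0.055)/1.055)^2.4 ≈ 0.76052
  G=160: 160/255≈0.6275 > 0.04045 → ((0.6275+0.055)/1.055)^2.4 ≈ 0.35153
  B=155: 155/255≈0.6078 > 0.04045 → ((0.6078+0.055)/1.055)^2.4 ≈ 0.32778
  L2 = 0.2126×0.76052 + 0.7152×0.35153 + 0.0722×0.32778 ≈ 0.43677
Lighter = 0.43677, Darker = 0.11139
Ratio = (L_lighter + 0.05) / (L_darker + 0.05)
Ratio = (0.43677 + 0.05) / (0.11139 + 0.05) = 0.48677 / 0.16139 ≈ 3.0161
Ratio ≈ 3.02:1


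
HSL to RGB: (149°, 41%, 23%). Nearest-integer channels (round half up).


H=149°, S=0.41, L=0.23
C = (1-|2L-1|)×S = (1-|-0.54|)×0.41 = 0.1886
H' = H/60 = 149/60 ≈ 2.4833; X = C×(1-|H' mod 2 - 1|) ≈ 0.0912
m = L - C/2 = 0.23 - 0.0943 = 0.1357
Sector ⌊H'⌋ = 2 → (R',G',B') = (0.0, 0.1886, ≈0.0912)
RGB = ((R'+m)×255, (G'+m)×255, (B'+m)×255) = (34.6035, 82.6965, 57.84845)
Round half up → RGB(35, 83, 58)


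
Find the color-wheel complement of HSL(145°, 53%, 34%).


Complement = opposite side of color wheel = hue + 180°
H' = (145 + 180) mod 360 = 325°
S and L unchanged.
= HSL(325°, 53%, 34%)


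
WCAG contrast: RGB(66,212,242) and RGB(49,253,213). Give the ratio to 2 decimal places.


Linearize each sRGB channel c=v/255: c/12.92 if c ≤ 0.04045 else ((c+0.055)/1.055)^2.4
L = 0.2126×R_lin + 0.7152×G_lin + 0.0722×B_lin
Color 1 (66,212,242):
  R=66: 66/255≈0.2588 > 0.04045 → ((0.2588+0.055)/1.055)^2.4 ≈ 0.05448
  G=212: 212/255≈0.8314 > 0.04045 → ((0.8314+0.055)/1.055)^2.4 ≈ 0.65837
  B=242: 242/255≈0.9490 > 0.04045 → ((0.9490+0.055)/1.055)^2.4 ≈ 0.88792
  L1 = 0.2126×0.05448 + 0.7152×0.65837 + 0.0722×0.88792 ≈ 0.54656
Color 2 (49,253,213):
  R=49: 49/255≈0.1922 > 0.04045 → ((0.1922+0.055)/1.055)^2.4 ≈ 0.03071
  G=253: 253/255≈0.9922 > 0.04045 → ((0.9922+0.055)/1.055)^2.4 ≈ 0.98225
  B=213: 213/255≈0.8353 > 0.04045 → ((0.8353+0.055)/1.055)^2.4 ≈ 0.66539
  L2 = 0.2126×0.03071 + 0.7152×0.98225 + 0.0722×0.66539 ≈ 0.75708
Lighter = 0.75708, Darker = 0.54656
Ratio = (L_lighter + 0.05) / (L_darker + 0.05)
Ratio = (0.75708 + 0.05) / (0.54656 + 0.05) = 0.80708 / 0.59656 ≈ 1.3529
Ratio ≈ 1.35:1


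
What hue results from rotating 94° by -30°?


New hue = (H + rotation) mod 360
New hue = (94 -30) mod 360
= 64 mod 360
= 64°


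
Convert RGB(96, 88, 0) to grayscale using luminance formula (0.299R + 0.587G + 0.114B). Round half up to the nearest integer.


Gray = 0.299×R + 0.587×G + 0.114×B
Gray = 0.299×96 + 0.587×88 + 0.114×0
Gray = 28.704 + 51.656 + 0.000
Gray = 80.360 → round half up → 80
Gray = 80


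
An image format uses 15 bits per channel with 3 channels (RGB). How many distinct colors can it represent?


Total bits = 15 bits/channel × 3 channels = 45 bits
Distinct colors = 2^45
= 35,184,372,088,832 colors


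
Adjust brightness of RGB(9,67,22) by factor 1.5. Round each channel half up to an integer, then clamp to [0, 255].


Multiply each channel by 1.5, round half up, clamp to [0, 255]
R: 9×1.5 = 13.5 → round → 14
G: 67×1.5 = 100.5 → round → 101
B: 22×1.5 = 33
= RGB(14, 101, 33)


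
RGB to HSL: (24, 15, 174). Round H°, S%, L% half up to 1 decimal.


Normalize: R'=24/255≈0.0941, G'=15/255≈0.0588, B'=174/255≈0.6824
Max=174/255, Min=15/255, Δ=Max-Min=159/255
L = (Max+Min)/2 = (174+15)/510 = 189/510 = 0.37058… → L = 37.1%
L ≤ 0.5 → S = Δ/(Max+Min) = 159/(174+15) = 159/189 = 0.84126… → S = 84.1%
(the 1/255 factors cancel in S and H, so raw channel differences can be used)
Max is B' → H = 60 × ((R-G)/Δ + 4) = 60 × ((24-15)/159 + 4)
  9/159 + 4 = 0.0566… + 4 = 4.0566…
  H = 60 × 4.0566… = 243.396…° → H = 243.4°
= HSL(243.4°, 84.1%, 37.1%)


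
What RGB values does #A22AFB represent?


A2 → 162 (R)
2A → 42 (G)
FB → 251 (B)
= RGB(162, 42, 251)


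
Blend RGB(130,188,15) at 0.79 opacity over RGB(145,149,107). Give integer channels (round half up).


C = α×F + (1-α)×B, with 1-α = 0.21
R: 0.79×130 + 0.21×145 = 102.70 + 30.45 = 133.15 → 133
G: 0.79×188 + 0.21×149 = 148.52 + 31.29 = 179.81 → 180
B: 0.79×15 + 0.21×107 = 11.85 + 22.47 = 34.32 → 34
= RGB(133, 180, 34)


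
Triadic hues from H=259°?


Triadic: equally spaced at 120° intervals
H1 = 259°
H2 = (259 + 120) mod 360 = 19°
H3 = (259 + 240) mod 360 = 139°
Triadic = 259°, 19°, 139°


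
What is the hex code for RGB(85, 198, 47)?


R = 85 → 55 (hex)
G = 198 → C6 (hex)
B = 47 → 2F (hex)
Hex = #55C62F


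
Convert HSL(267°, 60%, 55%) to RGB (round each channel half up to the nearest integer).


H=267°, S=0.60, L=0.55
C = (1-|2L-1|)×S = (1-|0.10|)×0.60 = 0.54
H' = H/60 = 267/60 ≈ 4.4500; X = C×(1-|H' mod 2 - 1|) = 0.243
m = L - C/2 = 0.55 - 0.27 = 0.28
Sector ⌊H'⌋ = 4 → (R',G',B') = (0.243, 0.0, 0.54)
RGB = ((R'+m)×255, (G'+m)×255, (B'+m)×255) = (133.365, 71.4, 209.1)
Round half up → RGB(133, 71, 209)


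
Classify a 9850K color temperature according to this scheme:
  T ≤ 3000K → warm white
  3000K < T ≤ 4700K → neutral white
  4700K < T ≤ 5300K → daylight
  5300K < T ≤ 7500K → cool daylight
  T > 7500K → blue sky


Temperature: 9850K
9850K > 7500K → blue sky
Classification: blue sky


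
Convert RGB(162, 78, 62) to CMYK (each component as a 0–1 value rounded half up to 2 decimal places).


R'=162/255≈0.6353, G'=78/255≈0.3059, B'=62/255≈0.2431
K = 1 - max(R',G',B') = 1 - 162/255 = 93/255 = 0.36470… → 0.36
(1-R'-K)/(1-K) simplifies to (max-R)/max with max = 162:
C = (162-162)/162 = 0/162 = 0 → 0.00
M = (162-78)/162 = 84/162 = 0.51851… → 0.52
Y = (162-62)/162 = 100/162 = 0.61728… → 0.62
= CMYK(0.00, 0.52, 0.62, 0.36)


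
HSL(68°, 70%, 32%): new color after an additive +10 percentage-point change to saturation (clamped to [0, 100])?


Original S = 70%
Adjustment = +10 percentage points
New S = 70 + (10) = 80
Clamp to [0, 100] → 80
= HSL(68°, 80%, 32%)


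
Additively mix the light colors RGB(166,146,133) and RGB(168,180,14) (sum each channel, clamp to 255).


Additive: each channel = min(255, C₁+C₂)
R: 166+168 = 334 → 255
G: 146+180 = 326 → 255
B: 133+14 = 147 → 147
= RGB(255, 255, 147)


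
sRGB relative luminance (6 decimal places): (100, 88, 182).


Linearize each channel (sRGB transfer function): c = v/255; c_lin = c/12.92 if c ≤ 0.04045, else ((c+0.055)/1.055)^2.4
  R: 100/255 ≈ 0.392157 > 0.04045 → ((0.392157+0.055)/1.055)^2.4 ≈ 0.127438
  G: 88/255 ≈ 0.345098 > 0.04045 → ((0.345098+0.055)/1.055)^2.4 ≈ 0.097587
  B: 182/255 ≈ 0.713725 > 0.04045 → ((0.713725+0.055)/1.055)^2.4 ≈ 0.467784
R_lin = 0.127438, G_lin = 0.097587, B_lin = 0.467784
L = 0.2126×R + 0.7152×G + 0.0722×B
L = 0.2126×0.127438 + 0.7152×0.097587 + 0.0722×0.467784
L ≈ 0.130662


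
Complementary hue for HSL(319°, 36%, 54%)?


Complement = opposite side of color wheel = hue + 180°
H' = (319 + 180) mod 360 = 139°
S and L unchanged.
= HSL(139°, 36%, 54%)


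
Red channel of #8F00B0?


Color: #8F00B0
R = 8F = 143
G = 00 = 0
B = B0 = 176
Red = 143


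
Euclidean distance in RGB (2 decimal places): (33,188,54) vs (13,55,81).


d = √[(R₁-R₂)² + (G₁-G₂)² + (B₁-B₂)²]
d = √[(33-13)² + (188-55)² + (54-81)²]
d = √[400 + 17689 + 729]
d = √18818
d ≈ 137.18


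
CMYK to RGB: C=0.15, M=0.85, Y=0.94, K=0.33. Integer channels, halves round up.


R = 255 × (1-C) × (1-K) = 255 × 0.85 × 0.67 = 145.2225 → 145
G = 255 × (1-M) × (1-K) = 255 × 0.15 × 0.67 = 25.6275 → 26
B = 255 × (1-Y) × (1-K) = 255 × 0.06 × 0.67 = 10.251 → 10
= RGB(145, 26, 10)


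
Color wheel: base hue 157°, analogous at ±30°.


Base hue: 157°
Left analog: (157 - 30) mod 360 = 127°
Right analog: (157 + 30) mod 360 = 187°
Analogous hues = 127° and 187°


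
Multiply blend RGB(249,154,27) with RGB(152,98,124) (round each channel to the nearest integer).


Multiply: C = A×B/255, rounded to nearest integer
R: 249×152/255 = 37848/255 ≈ 148.424 → 148
G: 154×98/255 = 15092/255 ≈ 59.184 → 59
B: 27×124/255 = 3348/255 ≈ 13.129 → 13
= RGB(148, 59, 13)


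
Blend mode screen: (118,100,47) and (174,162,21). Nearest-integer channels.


Screen: C = 255 - (255-A)×(255-B)/255, rounded to nearest integer
R: 255 - (255-118)×(255-174)/255 = 255 - 11097/255 ≈ 255 - 43.518 = 211.482 → 211
G: 255 - (255-100)×(255-162)/255 = 255 - 14415/255 ≈ 255 - 56.529 = 198.471 → 198
B: 255 - (255-47)×(255-21)/255 = 255 - 48672/255 ≈ 255 - 190.871 = 64.129 → 64
= RGB(211, 198, 64)


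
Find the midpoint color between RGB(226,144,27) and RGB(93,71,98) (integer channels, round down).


Midpoint: each channel = ⌊(C₁+C₂)/2⌋
R: ⌊(226+93)/2⌋ = 159
G: ⌊(144+71)/2⌋ = 107
B: ⌊(27+98)/2⌋ = 62
= RGB(159, 107, 62)


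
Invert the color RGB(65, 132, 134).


Invert: (255-R, 255-G, 255-B)
R: 255-65 = 190
G: 255-132 = 123
B: 255-134 = 121
= RGB(190, 123, 121)


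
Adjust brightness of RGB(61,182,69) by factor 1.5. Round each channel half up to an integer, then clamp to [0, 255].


Multiply each channel by 1.5, round half up, clamp to [0, 255]
R: 61×1.5 = 91.5 → round → 92
G: 182×1.5 = 273 → clamp → 255
B: 69×1.5 = 103.5 → round → 104
= RGB(92, 255, 104)


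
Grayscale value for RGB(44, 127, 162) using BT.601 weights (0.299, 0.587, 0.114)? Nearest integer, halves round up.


Gray = 0.299×R + 0.587×G + 0.114×B
Gray = 0.299×44 + 0.587×127 + 0.114×162
Gray = 13.156 + 74.549 + 18.468
Gray = 106.173 → round half up → 106
Gray = 106


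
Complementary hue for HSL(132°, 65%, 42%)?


Complement = opposite side of color wheel = hue + 180°
H' = (132 + 180) mod 360 = 312°
S and L unchanged.
= HSL(312°, 65%, 42%)


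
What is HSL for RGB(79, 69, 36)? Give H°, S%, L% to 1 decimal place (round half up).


Normalize: R'=79/255≈0.3098, G'=69/255≈0.2706, B'=36/255≈0.1412
Max=79/255, Min=36/255, Δ=Max-Min=43/255
L = (Max+Min)/2 = (79+36)/510 = 115/510 = 0.22549… → L = 22.5%
L ≤ 0.5 → S = Δ/(Max+Min) = 43/(79+36) = 43/115 = 0.37391… → S = 37.4%
(the 1/255 factors cancel in S and H, so raw channel differences can be used)
Max is R' → H = 60 × (((G-B)/Δ) mod 6) = 60 × (((69-36)/43) mod 6)
  33/43 = 0.7674…
  H = 60 × 0.7674… = 46.046…° → H = 46.0°
= HSL(46.0°, 37.4%, 22.5%)


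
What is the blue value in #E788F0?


Color: #E788F0
R = E7 = 231
G = 88 = 136
B = F0 = 240
Blue = 240


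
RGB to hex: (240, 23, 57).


R = 240 → F0 (hex)
G = 23 → 17 (hex)
B = 57 → 39 (hex)
Hex = #F01739


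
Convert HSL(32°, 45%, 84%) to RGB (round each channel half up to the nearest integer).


H=32°, S=0.45, L=0.84
C = (1-|2L-1|)×S = (1-|0.68|)×0.45 = 0.144
H' = H/60 = 32/60 ≈ 0.5333; X = C×(1-|H' mod 2 - 1|) = 0.0768
m = L - C/2 = 0.84 - 0.072 = 0.768
Sector ⌊H'⌋ = 0 → (R',G',B') = (0.144, 0.0768, 0.0)
RGB = ((R'+m)×255, (G'+m)×255, (B'+m)×255) = (232.56, 215.424, 195.84)
Round half up → RGB(233, 215, 196)


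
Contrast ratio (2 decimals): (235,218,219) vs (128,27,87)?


Linearize each sRGB channel c=v/255: c/12.92 if c ≤ 0.04045 else ((c+0.055)/1.055)^2.4
L = 0.2126×R_lin + 0.7152×G_lin + 0.0722×B_lin
Color 1 (235,218,219):
  R=235: 235/255≈0.9216 > 0.04045 → ((0.9216+0.055)/1.055)^2.4 ≈ 0.83077
  G=218: 218/255≈0.8549 > 0.04045 → ((0.8549+0.055)/1.055)^2.4 ≈ 0.70110
  B=219: 219/255≈0.8588 > 0.04045 → ((0.8588+0.055)/1.055)^2.4 ≈ 0.70838
  L1 = 0.2126×0.83077 + 0.7152×0.70110 + 0.0722×0.70838 ≈ 0.72919
Color 2 (128,27,87):
  R=128: 128/255≈0.5020 > 0.04045 → ((0.5020+0.055)/1.055)^2.4 ≈ 0.21586
  G=27: 27/255≈0.1059 > 0.04045 → ((0.1059+0.055)/1.055)^2.4 ≈ 0.01096
  B=87: 87/255≈0.3412 > 0.04045 → ((0.3412+0.055)/1.055)^2.4 ≈ 0.09531
  L2 = 0.2126×0.21586 + 0.7152×0.01096 + 0.0722×0.09531 ≈ 0.06061
Lighter = 0.72919, Darker = 0.06061
Ratio = (L_lighter + 0.05) / (L_darker + 0.05)
Ratio = (0.72919 + 0.05) / (0.06061 + 0.05) = 0.77919 / 0.11061 ≈ 7.0444
Ratio ≈ 7.04:1


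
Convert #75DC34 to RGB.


75 → 117 (R)
DC → 220 (G)
34 → 52 (B)
= RGB(117, 220, 52)


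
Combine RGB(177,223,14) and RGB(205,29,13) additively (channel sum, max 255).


Additive: each channel = min(255, C₁+C₂)
R: 177+205 = 382 → 255
G: 223+29 = 252 → 252
B: 14+13 = 27 → 27
= RGB(255, 252, 27)


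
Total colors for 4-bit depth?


Colors = 2^bits = 2^4
= 16 colors


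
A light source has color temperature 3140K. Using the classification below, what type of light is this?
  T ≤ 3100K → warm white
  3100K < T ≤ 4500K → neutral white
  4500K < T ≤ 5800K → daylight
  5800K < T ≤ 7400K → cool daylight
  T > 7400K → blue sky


Temperature: 3140K
3100K < 3140K ≤ 4500K → neutral white
Classification: neutral white


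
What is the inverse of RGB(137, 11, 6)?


Invert: (255-R, 255-G, 255-B)
R: 255-137 = 118
G: 255-11 = 244
B: 255-6 = 249
= RGB(118, 244, 249)


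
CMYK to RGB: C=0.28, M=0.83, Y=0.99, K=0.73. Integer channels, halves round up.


R = 255 × (1-C) × (1-K) = 255 × 0.72 × 0.27 = 49.572 → 50
G = 255 × (1-M) × (1-K) = 255 × 0.17 × 0.27 = 11.7045 → 12
B = 255 × (1-Y) × (1-K) = 255 × 0.01 × 0.27 = 0.6885 → 1
= RGB(50, 12, 1)


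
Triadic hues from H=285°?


Triadic: equally spaced at 120° intervals
H1 = 285°
H2 = (285 + 120) mod 360 = 45°
H3 = (285 + 240) mod 360 = 165°
Triadic = 285°, 45°, 165°


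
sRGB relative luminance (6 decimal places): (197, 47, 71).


Linearize each channel (sRGB transfer function): c = v/255; c_lin = c/12.92 if c ≤ 0.04045, else ((c+0.055)/1.055)^2.4
  R: 197/255 ≈ 0.772549 > 0.04045 → ((0.772549+0.055)/1.055)^2.4 ≈ 0.558340
  G: 47/255 ≈ 0.184314 > 0.04045 → ((0.184314+0.055)/1.055)^2.4 ≈ 0.028426
  B: 71/255 ≈ 0.278431 > 0.04045 → ((0.278431+0.055)/1.055)^2.4 ≈ 0.063010
R_lin = 0.558340, G_lin = 0.028426, B_lin = 0.063010
L = 0.2126×R + 0.7152×G + 0.0722×B
L = 0.2126×0.558340 + 0.7152×0.028426 + 0.0722×0.063010
L ≈ 0.143583


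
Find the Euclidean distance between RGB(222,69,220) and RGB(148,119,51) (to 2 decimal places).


d = √[(R₁-R₂)² + (G₁-G₂)² + (B₁-B₂)²]
d = √[(222-148)² + (69-119)² + (220-51)²]
d = √[5476 + 2500 + 28561]
d = √36537
d ≈ 191.15
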